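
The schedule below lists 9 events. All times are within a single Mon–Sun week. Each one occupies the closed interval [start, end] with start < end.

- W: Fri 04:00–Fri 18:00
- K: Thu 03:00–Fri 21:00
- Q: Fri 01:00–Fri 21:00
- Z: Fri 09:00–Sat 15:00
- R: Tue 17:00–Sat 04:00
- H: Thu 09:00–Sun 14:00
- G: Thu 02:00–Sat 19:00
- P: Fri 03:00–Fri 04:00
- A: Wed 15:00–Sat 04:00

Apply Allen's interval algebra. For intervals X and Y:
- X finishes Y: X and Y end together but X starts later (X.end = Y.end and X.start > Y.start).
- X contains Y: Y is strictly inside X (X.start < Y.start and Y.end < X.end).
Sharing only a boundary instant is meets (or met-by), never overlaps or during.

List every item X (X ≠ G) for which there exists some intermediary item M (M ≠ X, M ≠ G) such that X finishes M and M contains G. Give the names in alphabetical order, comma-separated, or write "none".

Target G = [Thu 02:00, Sat 19:00].
Intermediaries M with M contains G: none.
Union: none.

none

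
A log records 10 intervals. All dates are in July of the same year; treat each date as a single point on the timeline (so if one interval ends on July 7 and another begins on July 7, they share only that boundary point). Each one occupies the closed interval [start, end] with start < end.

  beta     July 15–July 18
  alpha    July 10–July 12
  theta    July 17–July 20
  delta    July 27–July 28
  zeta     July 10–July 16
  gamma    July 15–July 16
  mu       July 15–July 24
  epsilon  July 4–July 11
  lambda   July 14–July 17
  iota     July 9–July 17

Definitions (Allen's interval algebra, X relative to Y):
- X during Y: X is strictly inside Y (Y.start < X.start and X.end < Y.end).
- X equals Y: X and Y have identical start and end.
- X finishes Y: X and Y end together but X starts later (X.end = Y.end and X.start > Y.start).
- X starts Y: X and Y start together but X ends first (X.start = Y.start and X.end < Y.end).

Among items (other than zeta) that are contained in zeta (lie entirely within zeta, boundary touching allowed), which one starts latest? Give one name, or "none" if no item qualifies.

Target zeta = [July 10, July 16].
alpha [July 10, July 12] → starts → candidate.
beta [July 15, July 18] → overlapped-by → excluded.
delta [July 27, July 28] → after → excluded.
epsilon [July 4, July 11] → overlaps → excluded.
gamma [July 15, July 16] → finishes → candidate.
iota [July 9, July 17] → contains → excluded.
lambda [July 14, July 17] → overlapped-by → excluded.
mu [July 15, July 24] → overlapped-by → excluded.
theta [July 17, July 20] → after → excluded.
Among candidates, latest start is July 15 → gamma.

gamma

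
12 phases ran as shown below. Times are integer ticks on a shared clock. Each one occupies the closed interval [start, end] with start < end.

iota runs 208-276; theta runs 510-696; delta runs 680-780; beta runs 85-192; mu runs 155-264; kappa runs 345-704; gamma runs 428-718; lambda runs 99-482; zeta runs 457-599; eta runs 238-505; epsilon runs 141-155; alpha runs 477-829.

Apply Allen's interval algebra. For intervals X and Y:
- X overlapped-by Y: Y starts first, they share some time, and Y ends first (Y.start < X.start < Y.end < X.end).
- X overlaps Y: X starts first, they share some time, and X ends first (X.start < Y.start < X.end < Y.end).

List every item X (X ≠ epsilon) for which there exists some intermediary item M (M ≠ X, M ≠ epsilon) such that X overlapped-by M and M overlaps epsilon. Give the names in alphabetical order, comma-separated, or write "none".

none

Target epsilon = [141, 155].
Intermediaries M with M overlaps epsilon: none.
Union: none.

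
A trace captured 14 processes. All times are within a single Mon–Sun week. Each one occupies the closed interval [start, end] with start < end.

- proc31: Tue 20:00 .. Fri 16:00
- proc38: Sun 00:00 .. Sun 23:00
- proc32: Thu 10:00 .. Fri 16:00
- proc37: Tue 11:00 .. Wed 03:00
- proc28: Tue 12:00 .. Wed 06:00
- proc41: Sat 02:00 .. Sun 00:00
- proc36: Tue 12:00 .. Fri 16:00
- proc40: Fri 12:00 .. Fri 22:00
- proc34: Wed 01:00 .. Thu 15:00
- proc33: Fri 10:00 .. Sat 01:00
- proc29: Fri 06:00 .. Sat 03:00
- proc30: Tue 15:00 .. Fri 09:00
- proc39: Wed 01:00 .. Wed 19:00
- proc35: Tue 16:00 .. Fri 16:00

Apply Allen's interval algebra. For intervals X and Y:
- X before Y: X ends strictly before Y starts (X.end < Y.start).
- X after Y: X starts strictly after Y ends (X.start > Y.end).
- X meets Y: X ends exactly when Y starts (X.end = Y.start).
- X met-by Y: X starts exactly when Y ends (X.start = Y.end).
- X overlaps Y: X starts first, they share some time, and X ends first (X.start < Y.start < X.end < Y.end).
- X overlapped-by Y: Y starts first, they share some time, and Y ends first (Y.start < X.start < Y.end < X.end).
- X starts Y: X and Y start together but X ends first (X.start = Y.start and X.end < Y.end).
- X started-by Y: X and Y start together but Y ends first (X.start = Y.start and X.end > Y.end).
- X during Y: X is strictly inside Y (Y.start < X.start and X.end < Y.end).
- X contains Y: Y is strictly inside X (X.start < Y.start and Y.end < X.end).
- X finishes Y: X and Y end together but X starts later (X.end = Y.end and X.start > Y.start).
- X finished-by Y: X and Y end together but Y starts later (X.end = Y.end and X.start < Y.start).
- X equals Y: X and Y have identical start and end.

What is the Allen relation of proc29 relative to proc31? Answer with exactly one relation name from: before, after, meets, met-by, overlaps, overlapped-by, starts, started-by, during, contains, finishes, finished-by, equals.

proc29 = [Fri 06:00, Sat 03:00]; proc31 = [Tue 20:00, Fri 16:00].
Compare endpoints: proc29.start > proc31.start, proc29.start < proc31.end, proc29.end > proc31.start, proc29.end > proc31.end.
That pattern is 'overlapped-by'.

overlapped-by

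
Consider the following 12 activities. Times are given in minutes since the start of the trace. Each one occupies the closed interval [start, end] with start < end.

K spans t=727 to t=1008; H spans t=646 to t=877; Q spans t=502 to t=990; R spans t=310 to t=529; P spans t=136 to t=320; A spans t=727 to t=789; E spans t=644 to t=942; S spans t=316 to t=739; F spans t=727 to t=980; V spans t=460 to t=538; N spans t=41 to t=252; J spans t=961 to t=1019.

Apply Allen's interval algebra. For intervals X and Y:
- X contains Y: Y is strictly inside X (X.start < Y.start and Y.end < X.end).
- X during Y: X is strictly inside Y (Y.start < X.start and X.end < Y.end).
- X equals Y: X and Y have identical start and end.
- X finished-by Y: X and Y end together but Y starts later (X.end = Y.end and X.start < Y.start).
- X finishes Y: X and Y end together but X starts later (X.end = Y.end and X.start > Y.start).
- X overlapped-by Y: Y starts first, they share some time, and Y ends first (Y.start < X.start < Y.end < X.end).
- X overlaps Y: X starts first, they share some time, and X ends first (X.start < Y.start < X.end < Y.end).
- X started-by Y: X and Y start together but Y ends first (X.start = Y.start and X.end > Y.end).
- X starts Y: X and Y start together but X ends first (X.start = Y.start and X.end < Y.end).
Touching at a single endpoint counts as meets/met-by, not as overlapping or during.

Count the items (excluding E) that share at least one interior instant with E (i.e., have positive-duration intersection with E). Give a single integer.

6

Target E = [t=644, t=942].
A [t=727, t=789] → during → counts.
F [t=727, t=980] → overlapped-by → counts.
H [t=646, t=877] → during → counts.
J [t=961, t=1019] → after → no.
K [t=727, t=1008] → overlapped-by → counts.
N [t=41, t=252] → before → no.
P [t=136, t=320] → before → no.
Q [t=502, t=990] → contains → counts.
R [t=310, t=529] → before → no.
S [t=316, t=739] → overlaps → counts.
V [t=460, t=538] → before → no.
Total: 6.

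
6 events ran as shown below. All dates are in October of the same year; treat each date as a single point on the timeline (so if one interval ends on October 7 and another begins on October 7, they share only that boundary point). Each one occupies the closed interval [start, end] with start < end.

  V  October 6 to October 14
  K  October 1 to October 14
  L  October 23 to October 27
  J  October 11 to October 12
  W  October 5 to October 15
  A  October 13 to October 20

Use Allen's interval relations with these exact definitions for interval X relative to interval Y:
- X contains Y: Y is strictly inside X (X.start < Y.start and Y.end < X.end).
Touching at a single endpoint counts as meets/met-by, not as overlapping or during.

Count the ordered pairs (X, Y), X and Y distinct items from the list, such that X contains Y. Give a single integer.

4

Checking all 30 ordered pairs for relation 'contains'; matching pairs in alphabetical order:
(K, J): K contains J ✓
(V, J): V contains J ✓
(W, J): W contains J ✓
(W, V): W contains V ✓
Count: 4.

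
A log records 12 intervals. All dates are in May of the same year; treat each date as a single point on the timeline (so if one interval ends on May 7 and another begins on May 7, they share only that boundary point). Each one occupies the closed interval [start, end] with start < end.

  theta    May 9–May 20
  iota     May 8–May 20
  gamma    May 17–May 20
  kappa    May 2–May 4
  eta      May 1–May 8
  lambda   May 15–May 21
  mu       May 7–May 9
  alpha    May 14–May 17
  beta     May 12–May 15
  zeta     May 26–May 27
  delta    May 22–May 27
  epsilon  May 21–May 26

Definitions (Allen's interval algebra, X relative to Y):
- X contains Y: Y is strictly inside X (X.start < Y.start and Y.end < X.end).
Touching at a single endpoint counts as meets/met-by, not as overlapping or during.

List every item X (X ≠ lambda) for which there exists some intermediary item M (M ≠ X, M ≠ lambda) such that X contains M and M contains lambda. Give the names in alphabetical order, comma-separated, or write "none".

none

Target lambda = [May 15, May 21].
Intermediaries M with M contains lambda: none.
Union: none.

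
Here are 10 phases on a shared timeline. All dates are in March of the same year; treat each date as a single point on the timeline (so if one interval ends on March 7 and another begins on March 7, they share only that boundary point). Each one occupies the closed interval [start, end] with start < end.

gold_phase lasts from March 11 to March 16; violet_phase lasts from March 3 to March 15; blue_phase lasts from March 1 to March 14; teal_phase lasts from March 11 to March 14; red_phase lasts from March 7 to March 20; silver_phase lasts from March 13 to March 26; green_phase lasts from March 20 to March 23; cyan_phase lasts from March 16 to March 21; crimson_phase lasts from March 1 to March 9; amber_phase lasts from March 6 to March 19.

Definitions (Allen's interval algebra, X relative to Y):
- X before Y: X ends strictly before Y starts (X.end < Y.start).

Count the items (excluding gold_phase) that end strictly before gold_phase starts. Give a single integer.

Target gold_phase = [March 11, March 16].
amber_phase [March 6, March 19] → contains → no.
blue_phase [March 1, March 14] → overlaps → no.
crimson_phase [March 1, March 9] → before → counts.
cyan_phase [March 16, March 21] → met-by → no.
green_phase [March 20, March 23] → after → no.
red_phase [March 7, March 20] → contains → no.
silver_phase [March 13, March 26] → overlapped-by → no.
teal_phase [March 11, March 14] → starts → no.
violet_phase [March 3, March 15] → overlaps → no.
Total: 1.

1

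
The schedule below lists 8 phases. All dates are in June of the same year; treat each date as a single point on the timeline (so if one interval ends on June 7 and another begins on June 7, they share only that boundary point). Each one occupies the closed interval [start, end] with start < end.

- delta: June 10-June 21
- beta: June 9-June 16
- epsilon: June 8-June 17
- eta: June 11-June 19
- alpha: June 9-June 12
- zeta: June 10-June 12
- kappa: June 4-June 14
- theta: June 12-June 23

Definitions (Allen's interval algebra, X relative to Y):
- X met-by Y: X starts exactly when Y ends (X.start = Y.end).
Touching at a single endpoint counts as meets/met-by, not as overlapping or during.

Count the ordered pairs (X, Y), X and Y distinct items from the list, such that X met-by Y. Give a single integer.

2

Checking all 56 ordered pairs for relation 'met-by'; matching pairs in alphabetical order:
(theta, alpha): theta met-by alpha ✓
(theta, zeta): theta met-by zeta ✓
Count: 2.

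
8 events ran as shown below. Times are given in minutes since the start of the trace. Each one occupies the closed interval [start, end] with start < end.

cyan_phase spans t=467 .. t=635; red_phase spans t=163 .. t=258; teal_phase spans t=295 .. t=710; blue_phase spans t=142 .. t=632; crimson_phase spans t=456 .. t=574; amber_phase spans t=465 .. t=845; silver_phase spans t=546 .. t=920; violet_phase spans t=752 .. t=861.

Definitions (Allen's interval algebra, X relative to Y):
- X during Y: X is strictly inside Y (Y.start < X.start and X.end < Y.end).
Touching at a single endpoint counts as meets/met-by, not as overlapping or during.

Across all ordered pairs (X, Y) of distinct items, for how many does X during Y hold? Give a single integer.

Checking all 56 ordered pairs for relation 'during'; matching pairs in alphabetical order:
(crimson_phase, blue_phase): crimson_phase during blue_phase ✓
(crimson_phase, teal_phase): crimson_phase during teal_phase ✓
(cyan_phase, amber_phase): cyan_phase during amber_phase ✓
(cyan_phase, teal_phase): cyan_phase during teal_phase ✓
(red_phase, blue_phase): red_phase during blue_phase ✓
(violet_phase, silver_phase): violet_phase during silver_phase ✓
Count: 6.

6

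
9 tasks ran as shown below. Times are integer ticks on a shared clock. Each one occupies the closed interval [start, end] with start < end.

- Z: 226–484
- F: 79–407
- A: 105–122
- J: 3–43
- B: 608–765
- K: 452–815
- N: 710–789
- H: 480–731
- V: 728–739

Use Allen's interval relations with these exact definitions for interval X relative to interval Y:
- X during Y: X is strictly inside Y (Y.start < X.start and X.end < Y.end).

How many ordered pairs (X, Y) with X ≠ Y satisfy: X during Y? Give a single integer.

7

Checking all 72 ordered pairs for relation 'during'; matching pairs in alphabetical order:
(A, F): A during F ✓
(B, K): B during K ✓
(H, K): H during K ✓
(N, K): N during K ✓
(V, B): V during B ✓
(V, K): V during K ✓
(V, N): V during N ✓
Count: 7.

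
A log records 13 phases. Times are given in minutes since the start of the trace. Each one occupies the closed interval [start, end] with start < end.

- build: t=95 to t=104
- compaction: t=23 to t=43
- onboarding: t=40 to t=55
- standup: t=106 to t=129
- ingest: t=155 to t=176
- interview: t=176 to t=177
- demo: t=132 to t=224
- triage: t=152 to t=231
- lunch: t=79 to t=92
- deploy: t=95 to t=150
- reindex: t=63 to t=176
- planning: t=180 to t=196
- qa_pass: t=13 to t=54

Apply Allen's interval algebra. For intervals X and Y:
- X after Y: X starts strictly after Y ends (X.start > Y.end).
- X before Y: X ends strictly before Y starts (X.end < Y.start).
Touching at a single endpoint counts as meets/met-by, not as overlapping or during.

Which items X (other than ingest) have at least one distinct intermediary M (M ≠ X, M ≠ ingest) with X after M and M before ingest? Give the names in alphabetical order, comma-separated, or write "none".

build, demo, deploy, interview, lunch, planning, reindex, standup, triage

Target ingest = [t=155, t=176].
Intermediaries M with M before ingest: build, compaction, deploy, lunch, onboarding, qa_pass, standup.
Via build — items with X after build: demo, interview, planning, standup, triage.
Via compaction — items with X after compaction: build, demo, deploy, interview, lunch, planning, reindex, standup, triage.
Via deploy — items with X after deploy: interview, planning, triage.
Via lunch — items with X after lunch: build, demo, deploy, interview, planning, standup, triage.
Via onboarding — items with X after onboarding: build, demo, deploy, interview, lunch, planning, reindex, standup, triage.
Via qa_pass — items with X after qa_pass: build, demo, deploy, interview, lunch, planning, reindex, standup, triage.
Via standup — items with X after standup: demo, interview, planning, triage.
Union: build, demo, deploy, interview, lunch, planning, reindex, standup, triage.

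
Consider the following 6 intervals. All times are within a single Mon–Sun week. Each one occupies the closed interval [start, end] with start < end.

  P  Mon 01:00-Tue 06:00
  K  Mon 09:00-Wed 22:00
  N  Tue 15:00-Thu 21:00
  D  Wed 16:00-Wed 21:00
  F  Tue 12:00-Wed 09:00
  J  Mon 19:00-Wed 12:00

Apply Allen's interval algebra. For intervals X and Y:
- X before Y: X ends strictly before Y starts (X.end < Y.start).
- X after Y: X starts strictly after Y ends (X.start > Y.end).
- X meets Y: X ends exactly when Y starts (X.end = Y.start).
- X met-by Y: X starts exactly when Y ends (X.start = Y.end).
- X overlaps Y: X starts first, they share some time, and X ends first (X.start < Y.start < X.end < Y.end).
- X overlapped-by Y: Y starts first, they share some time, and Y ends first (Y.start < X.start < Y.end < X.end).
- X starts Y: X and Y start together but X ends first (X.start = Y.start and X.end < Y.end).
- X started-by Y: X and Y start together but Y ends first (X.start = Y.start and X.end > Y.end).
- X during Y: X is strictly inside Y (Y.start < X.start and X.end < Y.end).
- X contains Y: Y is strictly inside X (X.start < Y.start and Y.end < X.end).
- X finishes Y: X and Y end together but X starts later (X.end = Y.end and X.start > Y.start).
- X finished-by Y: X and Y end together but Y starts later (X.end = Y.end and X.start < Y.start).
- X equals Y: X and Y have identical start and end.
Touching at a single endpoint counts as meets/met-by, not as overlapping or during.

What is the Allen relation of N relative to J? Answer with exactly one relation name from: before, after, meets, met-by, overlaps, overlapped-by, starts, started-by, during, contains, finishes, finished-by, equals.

overlapped-by

N = [Tue 15:00, Thu 21:00]; J = [Mon 19:00, Wed 12:00].
Compare endpoints: N.start > J.start, N.start < J.end, N.end > J.start, N.end > J.end.
That pattern is 'overlapped-by'.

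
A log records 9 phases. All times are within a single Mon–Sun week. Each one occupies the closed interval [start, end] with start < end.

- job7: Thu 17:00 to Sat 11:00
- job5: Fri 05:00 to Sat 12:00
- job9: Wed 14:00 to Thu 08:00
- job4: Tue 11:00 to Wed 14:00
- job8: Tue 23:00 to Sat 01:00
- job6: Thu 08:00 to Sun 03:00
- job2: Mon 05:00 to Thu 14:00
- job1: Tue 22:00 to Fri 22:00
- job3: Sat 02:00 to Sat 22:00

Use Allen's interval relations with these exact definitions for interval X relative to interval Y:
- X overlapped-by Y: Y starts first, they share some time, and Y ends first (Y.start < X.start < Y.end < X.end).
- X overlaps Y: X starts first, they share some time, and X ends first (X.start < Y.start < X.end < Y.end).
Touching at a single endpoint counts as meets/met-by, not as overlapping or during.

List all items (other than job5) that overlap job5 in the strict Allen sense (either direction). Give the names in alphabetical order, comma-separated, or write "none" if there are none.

Target job5 = [Fri 05:00, Sat 12:00].
job1 [Tue 22:00, Fri 22:00] → overlaps → yes.
job2 [Mon 05:00, Thu 14:00] → before → no.
job3 [Sat 02:00, Sat 22:00] → overlapped-by → yes.
job4 [Tue 11:00, Wed 14:00] → before → no.
job6 [Thu 08:00, Sun 03:00] → contains → no.
job7 [Thu 17:00, Sat 11:00] → overlaps → yes.
job8 [Tue 23:00, Sat 01:00] → overlaps → yes.
job9 [Wed 14:00, Thu 08:00] → before → no.
Result: job1, job3, job7, job8.

job1, job3, job7, job8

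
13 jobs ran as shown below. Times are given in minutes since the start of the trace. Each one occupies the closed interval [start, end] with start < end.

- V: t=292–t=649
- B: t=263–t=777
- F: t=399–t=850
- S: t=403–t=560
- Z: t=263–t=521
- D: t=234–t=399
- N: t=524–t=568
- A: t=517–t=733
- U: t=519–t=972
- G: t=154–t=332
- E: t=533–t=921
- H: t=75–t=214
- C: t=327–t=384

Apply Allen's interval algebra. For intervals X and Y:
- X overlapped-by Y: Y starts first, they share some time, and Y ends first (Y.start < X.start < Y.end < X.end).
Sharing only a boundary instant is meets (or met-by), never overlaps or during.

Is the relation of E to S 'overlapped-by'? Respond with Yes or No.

E = [t=533, t=921], S = [t=403, t=560].
Actual relation of E to S: overlapped-by.
Asked whether 'overlapped-by' holds → Yes.

Yes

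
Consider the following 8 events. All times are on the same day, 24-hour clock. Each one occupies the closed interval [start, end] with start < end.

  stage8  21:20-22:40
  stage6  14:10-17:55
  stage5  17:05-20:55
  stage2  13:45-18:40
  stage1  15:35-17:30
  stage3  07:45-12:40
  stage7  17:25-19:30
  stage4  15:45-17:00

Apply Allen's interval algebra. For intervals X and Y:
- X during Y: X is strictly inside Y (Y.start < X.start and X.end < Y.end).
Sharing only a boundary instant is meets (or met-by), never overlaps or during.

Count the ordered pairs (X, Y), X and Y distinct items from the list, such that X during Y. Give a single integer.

7

Checking all 56 ordered pairs for relation 'during'; matching pairs in alphabetical order:
(stage1, stage2): stage1 during stage2 ✓
(stage1, stage6): stage1 during stage6 ✓
(stage4, stage1): stage4 during stage1 ✓
(stage4, stage2): stage4 during stage2 ✓
(stage4, stage6): stage4 during stage6 ✓
(stage6, stage2): stage6 during stage2 ✓
(stage7, stage5): stage7 during stage5 ✓
Count: 7.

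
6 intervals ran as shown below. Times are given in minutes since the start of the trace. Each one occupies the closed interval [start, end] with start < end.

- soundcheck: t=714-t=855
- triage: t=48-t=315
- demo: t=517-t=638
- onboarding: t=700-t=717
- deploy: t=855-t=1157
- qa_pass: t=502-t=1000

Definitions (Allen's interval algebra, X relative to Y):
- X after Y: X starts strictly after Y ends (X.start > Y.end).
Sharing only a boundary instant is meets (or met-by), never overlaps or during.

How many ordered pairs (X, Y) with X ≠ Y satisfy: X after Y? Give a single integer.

Checking all 30 ordered pairs for relation 'after'; matching pairs in alphabetical order:
(demo, triage): demo after triage ✓
(deploy, demo): deploy after demo ✓
(deploy, onboarding): deploy after onboarding ✓
(deploy, triage): deploy after triage ✓
(onboarding, demo): onboarding after demo ✓
(onboarding, triage): onboarding after triage ✓
(qa_pass, triage): qa_pass after triage ✓
(soundcheck, demo): soundcheck after demo ✓
(soundcheck, triage): soundcheck after triage ✓
Count: 9.

9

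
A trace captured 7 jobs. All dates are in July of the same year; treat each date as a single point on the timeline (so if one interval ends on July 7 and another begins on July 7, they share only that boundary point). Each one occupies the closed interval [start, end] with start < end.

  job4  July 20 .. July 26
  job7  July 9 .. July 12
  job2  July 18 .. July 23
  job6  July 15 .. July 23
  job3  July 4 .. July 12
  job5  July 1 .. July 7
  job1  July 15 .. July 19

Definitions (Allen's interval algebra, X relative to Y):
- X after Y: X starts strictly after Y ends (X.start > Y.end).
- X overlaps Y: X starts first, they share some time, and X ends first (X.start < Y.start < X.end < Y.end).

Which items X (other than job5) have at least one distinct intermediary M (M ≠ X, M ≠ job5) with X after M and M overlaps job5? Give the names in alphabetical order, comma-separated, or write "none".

Target job5 = [July 1, July 7].
Intermediaries M with M overlaps job5: none.
Union: none.

none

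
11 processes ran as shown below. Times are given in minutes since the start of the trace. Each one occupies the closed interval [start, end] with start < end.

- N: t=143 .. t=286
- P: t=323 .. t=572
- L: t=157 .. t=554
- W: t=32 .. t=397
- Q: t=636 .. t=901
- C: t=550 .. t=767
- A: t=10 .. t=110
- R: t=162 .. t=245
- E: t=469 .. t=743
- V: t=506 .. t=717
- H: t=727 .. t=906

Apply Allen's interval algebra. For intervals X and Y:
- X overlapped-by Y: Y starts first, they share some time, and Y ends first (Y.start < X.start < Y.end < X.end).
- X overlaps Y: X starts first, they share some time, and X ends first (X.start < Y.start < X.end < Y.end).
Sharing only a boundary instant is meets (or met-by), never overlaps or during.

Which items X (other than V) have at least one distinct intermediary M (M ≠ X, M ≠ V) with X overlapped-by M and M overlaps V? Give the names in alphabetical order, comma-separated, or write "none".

C, E, P

Target V = [t=506, t=717].
Intermediaries M with M overlaps V: L, P.
Via L — items with X overlapped-by L: C, E, P.
Via P — items with X overlapped-by P: C, E.
Union: C, E, P.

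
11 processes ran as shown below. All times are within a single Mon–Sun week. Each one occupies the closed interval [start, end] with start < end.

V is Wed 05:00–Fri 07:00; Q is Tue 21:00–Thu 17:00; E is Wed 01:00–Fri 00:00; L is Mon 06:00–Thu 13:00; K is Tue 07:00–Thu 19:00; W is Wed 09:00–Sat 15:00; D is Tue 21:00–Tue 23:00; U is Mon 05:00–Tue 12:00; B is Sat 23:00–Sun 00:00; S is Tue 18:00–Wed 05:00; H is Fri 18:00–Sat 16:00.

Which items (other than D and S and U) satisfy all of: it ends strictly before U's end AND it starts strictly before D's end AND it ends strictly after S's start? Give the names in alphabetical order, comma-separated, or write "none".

Conditions: its end is strictly before U's end (X.end < Tue 12:00) AND its start is strictly before D's end (X.start < Tue 23:00) AND its end is strictly after S's start (X.end > Tue 18:00).
B: end Sun 00:00 < Tue 12:00? ✗; start Sat 23:00 < Tue 23:00? ✗; end Sun 00:00 > Tue 18:00? ✓ → no.
E: end Fri 00:00 < Tue 12:00? ✗; start Wed 01:00 < Tue 23:00? ✗; end Fri 00:00 > Tue 18:00? ✓ → no.
H: end Sat 16:00 < Tue 12:00? ✗; start Fri 18:00 < Tue 23:00? ✗; end Sat 16:00 > Tue 18:00? ✓ → no.
K: end Thu 19:00 < Tue 12:00? ✗; start Tue 07:00 < Tue 23:00? ✓; end Thu 19:00 > Tue 18:00? ✓ → no.
L: end Thu 13:00 < Tue 12:00? ✗; start Mon 06:00 < Tue 23:00? ✓; end Thu 13:00 > Tue 18:00? ✓ → no.
Q: end Thu 17:00 < Tue 12:00? ✗; start Tue 21:00 < Tue 23:00? ✓; end Thu 17:00 > Tue 18:00? ✓ → no.
V: end Fri 07:00 < Tue 12:00? ✗; start Wed 05:00 < Tue 23:00? ✗; end Fri 07:00 > Tue 18:00? ✓ → no.
W: end Sat 15:00 < Tue 12:00? ✗; start Wed 09:00 < Tue 23:00? ✗; end Sat 15:00 > Tue 18:00? ✓ → no.
Result: none.

none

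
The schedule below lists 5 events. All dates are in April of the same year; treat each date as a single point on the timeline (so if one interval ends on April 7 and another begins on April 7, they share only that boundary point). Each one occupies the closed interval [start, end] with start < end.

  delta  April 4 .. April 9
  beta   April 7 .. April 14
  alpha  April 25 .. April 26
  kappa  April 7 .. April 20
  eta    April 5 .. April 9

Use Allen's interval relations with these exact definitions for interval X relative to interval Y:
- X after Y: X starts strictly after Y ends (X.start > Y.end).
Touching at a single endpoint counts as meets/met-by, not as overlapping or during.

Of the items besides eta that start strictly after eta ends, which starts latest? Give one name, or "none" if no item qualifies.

alpha

Target eta = [April 5, April 9].
alpha [April 25, April 26] → after → candidate.
beta [April 7, April 14] → overlapped-by → excluded.
delta [April 4, April 9] → finished-by → excluded.
kappa [April 7, April 20] → overlapped-by → excluded.
Among candidates, latest start is April 25 → alpha.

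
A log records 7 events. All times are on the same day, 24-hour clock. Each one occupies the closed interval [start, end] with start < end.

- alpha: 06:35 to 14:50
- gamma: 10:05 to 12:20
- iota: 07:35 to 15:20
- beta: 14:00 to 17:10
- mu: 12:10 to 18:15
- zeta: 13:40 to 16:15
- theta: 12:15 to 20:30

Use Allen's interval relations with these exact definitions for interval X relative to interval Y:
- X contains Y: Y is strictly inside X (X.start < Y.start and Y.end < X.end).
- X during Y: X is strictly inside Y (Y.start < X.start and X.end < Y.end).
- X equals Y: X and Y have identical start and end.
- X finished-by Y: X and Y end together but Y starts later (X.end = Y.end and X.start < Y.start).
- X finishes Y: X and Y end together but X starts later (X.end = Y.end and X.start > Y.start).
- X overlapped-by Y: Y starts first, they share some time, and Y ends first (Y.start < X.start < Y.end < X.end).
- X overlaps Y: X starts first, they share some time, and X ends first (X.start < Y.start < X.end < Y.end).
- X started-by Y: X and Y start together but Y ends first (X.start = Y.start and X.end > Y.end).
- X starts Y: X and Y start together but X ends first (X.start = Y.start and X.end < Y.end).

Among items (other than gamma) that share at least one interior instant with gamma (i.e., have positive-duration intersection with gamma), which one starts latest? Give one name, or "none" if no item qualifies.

Target gamma = [10:05, 12:20].
alpha [06:35, 14:50] → contains → candidate.
beta [14:00, 17:10] → after → excluded.
iota [07:35, 15:20] → contains → candidate.
mu [12:10, 18:15] → overlapped-by → candidate.
theta [12:15, 20:30] → overlapped-by → candidate.
zeta [13:40, 16:15] → after → excluded.
Among candidates, latest start is 12:15 → theta.

theta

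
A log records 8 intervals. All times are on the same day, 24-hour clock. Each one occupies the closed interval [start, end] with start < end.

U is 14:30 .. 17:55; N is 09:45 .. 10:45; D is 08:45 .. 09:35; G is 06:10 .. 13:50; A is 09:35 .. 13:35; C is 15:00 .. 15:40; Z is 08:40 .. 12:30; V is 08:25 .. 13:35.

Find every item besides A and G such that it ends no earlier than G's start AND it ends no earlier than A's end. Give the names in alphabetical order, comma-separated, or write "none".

C, U, V

Conditions: its end is no earlier than G's start (X.end >= 06:10) AND its end is no earlier than A's end (X.end >= 13:35).
C: end 15:40 >= 06:10? ✓; end 15:40 >= 13:35? ✓ → yes.
D: end 09:35 >= 06:10? ✓; end 09:35 >= 13:35? ✗ → no.
N: end 10:45 >= 06:10? ✓; end 10:45 >= 13:35? ✗ → no.
U: end 17:55 >= 06:10? ✓; end 17:55 >= 13:35? ✓ → yes.
V: end 13:35 >= 06:10? ✓; end 13:35 >= 13:35? ✓ → yes.
Z: end 12:30 >= 06:10? ✓; end 12:30 >= 13:35? ✗ → no.
Result: C, U, V.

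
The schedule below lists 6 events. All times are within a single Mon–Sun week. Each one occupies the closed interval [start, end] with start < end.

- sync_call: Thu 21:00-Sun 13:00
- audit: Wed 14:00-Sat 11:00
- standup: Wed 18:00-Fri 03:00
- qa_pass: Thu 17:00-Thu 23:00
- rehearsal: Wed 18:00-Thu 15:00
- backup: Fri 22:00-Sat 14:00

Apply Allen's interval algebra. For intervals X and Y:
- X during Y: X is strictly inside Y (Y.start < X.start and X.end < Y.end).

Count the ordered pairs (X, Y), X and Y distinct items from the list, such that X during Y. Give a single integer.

Checking all 30 ordered pairs for relation 'during'; matching pairs in alphabetical order:
(backup, sync_call): backup during sync_call ✓
(qa_pass, audit): qa_pass during audit ✓
(qa_pass, standup): qa_pass during standup ✓
(rehearsal, audit): rehearsal during audit ✓
(standup, audit): standup during audit ✓
Count: 5.

5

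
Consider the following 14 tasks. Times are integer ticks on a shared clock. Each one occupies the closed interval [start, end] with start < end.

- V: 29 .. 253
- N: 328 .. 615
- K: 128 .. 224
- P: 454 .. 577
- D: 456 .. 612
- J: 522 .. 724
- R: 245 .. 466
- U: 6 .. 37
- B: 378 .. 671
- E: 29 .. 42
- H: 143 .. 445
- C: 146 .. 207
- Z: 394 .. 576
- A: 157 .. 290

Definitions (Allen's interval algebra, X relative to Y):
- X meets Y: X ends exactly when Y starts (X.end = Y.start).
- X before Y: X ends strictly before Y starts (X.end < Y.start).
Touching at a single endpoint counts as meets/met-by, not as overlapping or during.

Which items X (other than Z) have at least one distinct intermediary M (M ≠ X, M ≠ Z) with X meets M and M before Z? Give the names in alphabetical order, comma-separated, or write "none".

none

Target Z = [394, 576].
Intermediaries M with M before Z: A, C, E, K, U, V.
Via A — items with X meets A: none.
Via C — items with X meets C: none.
Via E — items with X meets E: none.
Via K — items with X meets K: none.
Via U — items with X meets U: none.
Via V — items with X meets V: none.
Union: none.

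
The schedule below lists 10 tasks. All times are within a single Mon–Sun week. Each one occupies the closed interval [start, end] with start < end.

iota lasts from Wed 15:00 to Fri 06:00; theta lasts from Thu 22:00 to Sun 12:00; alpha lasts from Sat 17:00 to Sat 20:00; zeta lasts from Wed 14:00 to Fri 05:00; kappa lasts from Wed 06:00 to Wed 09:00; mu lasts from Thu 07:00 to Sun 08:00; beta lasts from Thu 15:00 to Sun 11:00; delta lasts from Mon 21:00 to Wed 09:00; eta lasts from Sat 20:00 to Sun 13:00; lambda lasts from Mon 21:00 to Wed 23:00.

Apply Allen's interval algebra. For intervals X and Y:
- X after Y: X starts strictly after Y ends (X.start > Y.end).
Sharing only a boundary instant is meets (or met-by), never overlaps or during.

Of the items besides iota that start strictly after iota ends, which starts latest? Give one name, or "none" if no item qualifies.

eta

Target iota = [Wed 15:00, Fri 06:00].
alpha [Sat 17:00, Sat 20:00] → after → candidate.
beta [Thu 15:00, Sun 11:00] → overlapped-by → excluded.
delta [Mon 21:00, Wed 09:00] → before → excluded.
eta [Sat 20:00, Sun 13:00] → after → candidate.
kappa [Wed 06:00, Wed 09:00] → before → excluded.
lambda [Mon 21:00, Wed 23:00] → overlaps → excluded.
mu [Thu 07:00, Sun 08:00] → overlapped-by → excluded.
theta [Thu 22:00, Sun 12:00] → overlapped-by → excluded.
zeta [Wed 14:00, Fri 05:00] → overlaps → excluded.
Among candidates, latest start is Sat 20:00 → eta.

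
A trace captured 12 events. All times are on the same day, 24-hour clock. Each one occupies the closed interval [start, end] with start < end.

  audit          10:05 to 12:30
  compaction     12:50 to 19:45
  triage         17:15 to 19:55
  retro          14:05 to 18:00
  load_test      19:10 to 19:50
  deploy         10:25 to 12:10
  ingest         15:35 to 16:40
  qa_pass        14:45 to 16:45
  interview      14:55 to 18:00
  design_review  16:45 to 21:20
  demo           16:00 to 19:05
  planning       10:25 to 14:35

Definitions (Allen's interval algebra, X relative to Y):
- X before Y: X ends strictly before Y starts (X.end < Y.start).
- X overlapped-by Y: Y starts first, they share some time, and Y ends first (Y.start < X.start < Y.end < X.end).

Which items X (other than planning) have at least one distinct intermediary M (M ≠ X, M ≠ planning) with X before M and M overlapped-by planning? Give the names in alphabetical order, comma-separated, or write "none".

Target planning = [10:25, 14:35].
Intermediaries M with M overlapped-by planning: compaction, retro.
Via compaction — items with X before compaction: audit, deploy.
Via retro — items with X before retro: audit, deploy.
Union: audit, deploy.

audit, deploy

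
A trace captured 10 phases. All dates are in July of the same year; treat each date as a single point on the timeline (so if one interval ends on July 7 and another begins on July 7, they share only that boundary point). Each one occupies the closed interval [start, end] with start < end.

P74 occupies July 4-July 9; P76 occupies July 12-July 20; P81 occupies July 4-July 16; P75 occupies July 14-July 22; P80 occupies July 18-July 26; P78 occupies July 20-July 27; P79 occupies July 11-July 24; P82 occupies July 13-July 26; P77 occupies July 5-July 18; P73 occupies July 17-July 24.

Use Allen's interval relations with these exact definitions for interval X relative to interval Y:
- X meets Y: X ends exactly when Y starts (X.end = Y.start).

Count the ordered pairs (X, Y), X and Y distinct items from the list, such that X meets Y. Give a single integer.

Checking all 90 ordered pairs for relation 'meets'; matching pairs in alphabetical order:
(P76, P78): P76 meets P78 ✓
(P77, P80): P77 meets P80 ✓
Count: 2.

2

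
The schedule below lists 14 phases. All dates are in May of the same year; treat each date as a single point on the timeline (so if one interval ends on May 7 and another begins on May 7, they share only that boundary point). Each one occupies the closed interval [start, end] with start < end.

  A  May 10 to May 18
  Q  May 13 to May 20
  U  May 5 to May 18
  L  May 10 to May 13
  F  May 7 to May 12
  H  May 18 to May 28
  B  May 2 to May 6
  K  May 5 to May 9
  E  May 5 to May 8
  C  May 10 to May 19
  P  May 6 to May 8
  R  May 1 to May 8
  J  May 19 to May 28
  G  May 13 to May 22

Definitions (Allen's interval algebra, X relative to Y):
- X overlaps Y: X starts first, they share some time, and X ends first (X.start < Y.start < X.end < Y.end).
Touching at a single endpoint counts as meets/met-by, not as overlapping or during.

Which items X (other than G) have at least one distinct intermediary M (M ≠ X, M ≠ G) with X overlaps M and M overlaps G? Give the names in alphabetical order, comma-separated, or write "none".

Target G = [May 13, May 22].
Intermediaries M with M overlaps G: A, C, U.
Via A — items with X overlaps A: F.
Via C — items with X overlaps C: F, U.
Via U — items with X overlaps U: B, R.
Union: B, F, R, U.

B, F, R, U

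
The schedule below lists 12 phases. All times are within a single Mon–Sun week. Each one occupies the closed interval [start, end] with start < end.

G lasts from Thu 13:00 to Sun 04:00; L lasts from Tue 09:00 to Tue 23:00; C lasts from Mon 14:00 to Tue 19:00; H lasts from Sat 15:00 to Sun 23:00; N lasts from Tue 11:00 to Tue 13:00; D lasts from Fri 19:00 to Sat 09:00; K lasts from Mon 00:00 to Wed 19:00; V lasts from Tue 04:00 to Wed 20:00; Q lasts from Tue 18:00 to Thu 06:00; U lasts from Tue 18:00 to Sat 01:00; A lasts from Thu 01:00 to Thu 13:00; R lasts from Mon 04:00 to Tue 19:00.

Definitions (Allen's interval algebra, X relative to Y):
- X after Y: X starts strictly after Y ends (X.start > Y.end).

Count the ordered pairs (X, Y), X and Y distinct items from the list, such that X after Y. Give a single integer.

33

Checking all 132 ordered pairs for relation 'after'; matching pairs in alphabetical order:
(A, C): A after C ✓
(A, K): A after K ✓
(A, L): A after L ✓
(A, N): A after N ✓
(A, R): A after R ✓
(A, V): A after V ✓
(D, A): D after A ✓
(D, C): D after C ✓
(D, K): D after K ✓
(D, L): D after L ✓
(D, N): D after N ✓
(D, Q): D after Q ✓
(D, R): D after R ✓
(D, V): D after V ✓
(G, C): G after C ✓
(G, K): G after K ✓
(G, L): G after L ✓
(G, N): G after N ✓
(G, Q): G after Q ✓
(G, R): G after R ✓
(G, V): G after V ✓
(H, A): H after A ✓
(H, C): H after C ✓
(H, D): H after D ✓
... plus 9 further pairs not listed.
Count: 33.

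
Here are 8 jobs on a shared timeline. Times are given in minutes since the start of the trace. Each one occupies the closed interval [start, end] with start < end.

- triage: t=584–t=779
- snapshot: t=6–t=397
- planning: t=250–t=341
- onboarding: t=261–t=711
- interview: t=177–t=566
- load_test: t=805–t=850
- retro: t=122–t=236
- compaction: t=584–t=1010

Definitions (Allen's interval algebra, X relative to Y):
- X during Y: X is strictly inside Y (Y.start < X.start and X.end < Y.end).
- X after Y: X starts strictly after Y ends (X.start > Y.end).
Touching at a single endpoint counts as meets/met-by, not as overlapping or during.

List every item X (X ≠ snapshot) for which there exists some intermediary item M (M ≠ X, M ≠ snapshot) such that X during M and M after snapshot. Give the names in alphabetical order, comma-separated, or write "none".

Target snapshot = [t=6, t=397].
Intermediaries M with M after snapshot: compaction, load_test, triage.
Via compaction — items with X during compaction: load_test.
Via load_test — items with X during load_test: none.
Via triage — items with X during triage: none.
Union: load_test.

load_test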